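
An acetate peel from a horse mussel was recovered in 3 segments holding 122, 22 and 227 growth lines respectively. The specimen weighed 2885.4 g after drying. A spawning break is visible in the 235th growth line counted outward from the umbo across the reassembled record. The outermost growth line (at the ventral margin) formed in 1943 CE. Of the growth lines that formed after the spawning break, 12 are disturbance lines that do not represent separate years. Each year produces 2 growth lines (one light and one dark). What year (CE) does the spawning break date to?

Total growth lines = 122 + 22 + 227 = 371.
Between growth line 235 and the ventral margin there are 371 − 235 = 136 growth lines.
136 − 12 false = 124 true growth lines after the spawning break.
With 2 growth lines per year, 124 / 2 = 62 years.
Counting back 62 years from 1943 CE places the spawning break in 1943 − 62 = 1881 CE.

1881 CE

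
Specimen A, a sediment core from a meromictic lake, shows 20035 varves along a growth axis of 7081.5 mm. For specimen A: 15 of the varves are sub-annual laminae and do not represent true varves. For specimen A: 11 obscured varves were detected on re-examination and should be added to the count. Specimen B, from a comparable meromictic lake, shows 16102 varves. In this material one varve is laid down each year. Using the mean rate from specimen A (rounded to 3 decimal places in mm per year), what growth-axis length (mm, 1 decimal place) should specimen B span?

Specimen A: correcting the raw count gives 20035 − 15 + 11 = 20031 true varves.
A: 7081.5 mm over 20031 years gives 7081.5 / 20031 ≈ 0.354 mm/yr.
Length of B = 0.354 × 16102 = 5700.1 mm.

5700.1 mm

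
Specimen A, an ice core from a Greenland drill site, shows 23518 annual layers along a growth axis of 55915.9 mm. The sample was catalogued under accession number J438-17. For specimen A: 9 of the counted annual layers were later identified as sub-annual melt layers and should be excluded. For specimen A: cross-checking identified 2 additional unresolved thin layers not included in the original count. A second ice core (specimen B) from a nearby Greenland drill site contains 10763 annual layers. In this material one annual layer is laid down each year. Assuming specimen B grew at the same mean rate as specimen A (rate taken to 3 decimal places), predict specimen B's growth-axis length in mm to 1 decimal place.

Specimen A: adjusted count: 23518 − 9 + 2 = 23511 annual layers.
A: 55915.9 mm over 23511 years gives 55915.9 / 23511 ≈ 2.378 mm/yr.
Length of B = 2.378 × 10763 = 25594.4 mm.

25594.4 mm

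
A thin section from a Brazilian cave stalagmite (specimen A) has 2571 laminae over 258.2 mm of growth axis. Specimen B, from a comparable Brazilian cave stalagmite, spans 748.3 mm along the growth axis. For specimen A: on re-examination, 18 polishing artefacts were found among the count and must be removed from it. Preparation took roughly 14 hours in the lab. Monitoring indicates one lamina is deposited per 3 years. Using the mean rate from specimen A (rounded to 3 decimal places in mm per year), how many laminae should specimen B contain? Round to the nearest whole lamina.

7336 laminae

Specimen A: correcting the raw count gives 2571 − 18 = 2553 true laminae.
Specimen A: multiplying by 3 years per lamina: 2553 × 3 = 7659 years.
A: Mean rate = 258.2 mm / 7659 years ≈ 0.034 mm/yr.
Specimen B: 748.3 mm / 0.034 mm per year = 22008.82 years; at 3 years per lamina that is 22008.82 / 3 ≈ 7336 laminae.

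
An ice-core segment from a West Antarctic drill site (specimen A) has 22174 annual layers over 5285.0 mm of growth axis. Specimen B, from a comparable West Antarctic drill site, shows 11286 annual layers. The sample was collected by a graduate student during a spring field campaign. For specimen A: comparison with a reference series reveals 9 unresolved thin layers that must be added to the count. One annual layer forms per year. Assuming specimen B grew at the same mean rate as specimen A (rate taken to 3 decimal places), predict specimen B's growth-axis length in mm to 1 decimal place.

2686.1 mm

Specimen A: correcting the raw count gives 22174 + 9 = 22183 true annual layers.
A: Extension rate ≈ 5285.0 / 22183 = 0.238 mm per year.
For B, 0.238 mm/year × 11286 years = 2686.1 mm.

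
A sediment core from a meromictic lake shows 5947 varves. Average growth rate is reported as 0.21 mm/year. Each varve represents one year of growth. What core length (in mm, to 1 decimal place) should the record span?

5947 years of growth are recorded.
Predicted length = 0.21 mm/year × 5947 years = 1248.9 mm.

1248.9 mm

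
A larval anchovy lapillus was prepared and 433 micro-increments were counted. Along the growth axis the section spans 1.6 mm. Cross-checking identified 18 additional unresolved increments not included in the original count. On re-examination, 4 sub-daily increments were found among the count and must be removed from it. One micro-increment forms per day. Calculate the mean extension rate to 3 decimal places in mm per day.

True micro-increment count = 433 − 4 + 18 = 447.
Mean rate = 1.6 mm / 447 days ≈ 0.004 mm per day.

0.004 mm per day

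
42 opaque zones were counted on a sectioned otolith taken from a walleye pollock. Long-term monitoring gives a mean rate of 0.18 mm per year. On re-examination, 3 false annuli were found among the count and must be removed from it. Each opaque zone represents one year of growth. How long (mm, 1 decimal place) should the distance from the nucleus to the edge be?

Correcting the raw count gives 42 − 3 = 39 true opaque zones.
Length ≈ 0.18 × 39 = 7.0 mm.

7.0 mm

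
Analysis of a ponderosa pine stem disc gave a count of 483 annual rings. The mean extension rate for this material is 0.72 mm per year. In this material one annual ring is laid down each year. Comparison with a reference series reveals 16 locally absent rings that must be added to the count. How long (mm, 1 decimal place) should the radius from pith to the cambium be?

After corrections the count is 483 + 16 = 499 annual rings.
Length ≈ 0.72 × 499 = 359.3 mm.

359.3 mm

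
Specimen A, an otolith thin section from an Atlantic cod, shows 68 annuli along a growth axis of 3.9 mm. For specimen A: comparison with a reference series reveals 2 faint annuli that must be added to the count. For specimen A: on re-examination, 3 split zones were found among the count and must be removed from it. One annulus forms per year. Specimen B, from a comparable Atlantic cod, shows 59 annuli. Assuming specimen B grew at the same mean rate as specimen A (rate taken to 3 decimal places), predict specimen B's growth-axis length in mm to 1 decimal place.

3.4 mm

Specimen A: correcting the raw count gives 68 − 3 + 2 = 67 true annuli.
A: Extension rate ≈ 3.9 / 67 = 0.058 mm/year.
Length of B = 0.058 × 59 = 3.4 mm.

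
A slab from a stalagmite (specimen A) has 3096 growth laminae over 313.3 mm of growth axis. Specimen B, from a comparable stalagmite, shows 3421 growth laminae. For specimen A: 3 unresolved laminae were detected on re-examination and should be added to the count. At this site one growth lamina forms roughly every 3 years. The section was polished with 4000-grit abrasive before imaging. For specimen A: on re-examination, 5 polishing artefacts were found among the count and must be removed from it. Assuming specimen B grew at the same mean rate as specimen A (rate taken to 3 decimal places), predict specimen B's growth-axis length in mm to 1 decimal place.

348.9 mm

Specimen A: after corrections the count is 3096 − 5 + 3 = 3094 growth laminae.
Specimen A: at 3 years per growth lamina, 3094 × 3 = 9282 years.
A: Mean rate = 313.3 mm / 9282 years ≈ 0.034 mm/yr.
Specimen B: multiplying by 3 years per growth lamina: 3421 × 3 = 10263 years. For B, 0.034 mm/year × 10263 years = 348.9 mm.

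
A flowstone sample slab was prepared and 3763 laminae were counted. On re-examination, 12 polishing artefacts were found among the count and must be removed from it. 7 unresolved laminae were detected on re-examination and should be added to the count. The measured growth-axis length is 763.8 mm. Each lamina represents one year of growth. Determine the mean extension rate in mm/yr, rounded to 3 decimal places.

True lamina count = 3763 − 12 + 7 = 3758.
Mean rate = 763.8 mm / 3758 years ≈ 0.203 mm/yr.

0.203 mm/yr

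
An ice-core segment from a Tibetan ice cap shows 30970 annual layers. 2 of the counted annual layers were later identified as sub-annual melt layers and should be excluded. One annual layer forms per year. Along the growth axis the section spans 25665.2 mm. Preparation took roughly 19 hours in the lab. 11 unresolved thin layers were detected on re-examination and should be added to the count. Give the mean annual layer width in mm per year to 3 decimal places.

0.828 mm per year

True annual layer count = 30970 − 2 + 11 = 30979.
Extension rate ≈ 25665.2 / 30979 = 0.828 mm per year.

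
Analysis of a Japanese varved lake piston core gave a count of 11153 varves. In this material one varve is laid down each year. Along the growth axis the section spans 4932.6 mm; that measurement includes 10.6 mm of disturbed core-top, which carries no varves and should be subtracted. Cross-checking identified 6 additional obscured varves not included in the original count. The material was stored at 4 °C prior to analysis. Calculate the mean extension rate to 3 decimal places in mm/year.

After corrections the count is 11153 + 6 = 11159 varves.
Net length = 4932.6 − 10.6 = 4922.0 mm.
4922.0 mm over 11159 years gives 4922.0 / 11159 ≈ 0.441 mm/year.

0.441 mm/year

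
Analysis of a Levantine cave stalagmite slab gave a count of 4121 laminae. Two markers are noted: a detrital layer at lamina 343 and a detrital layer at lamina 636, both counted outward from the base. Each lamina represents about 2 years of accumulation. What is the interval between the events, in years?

Separation: 636 − 343 = 293 laminae.
At 2 years per lamina, 293 × 2 = 586 years.

586 years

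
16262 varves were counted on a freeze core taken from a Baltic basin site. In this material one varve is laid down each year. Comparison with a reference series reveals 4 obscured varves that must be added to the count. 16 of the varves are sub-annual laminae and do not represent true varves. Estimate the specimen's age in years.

16250 yr

After corrections the count is 16262 − 16 + 4 = 16250 varves.
At one varve per year, that is 16250 years.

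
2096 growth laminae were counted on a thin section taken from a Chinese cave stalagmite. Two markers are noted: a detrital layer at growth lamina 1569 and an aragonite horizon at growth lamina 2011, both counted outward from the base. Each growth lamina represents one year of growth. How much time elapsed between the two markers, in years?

Separation: 2011 − 1569 = 442 growth laminae.
That is 442 years at one growth lamina per year.

442 years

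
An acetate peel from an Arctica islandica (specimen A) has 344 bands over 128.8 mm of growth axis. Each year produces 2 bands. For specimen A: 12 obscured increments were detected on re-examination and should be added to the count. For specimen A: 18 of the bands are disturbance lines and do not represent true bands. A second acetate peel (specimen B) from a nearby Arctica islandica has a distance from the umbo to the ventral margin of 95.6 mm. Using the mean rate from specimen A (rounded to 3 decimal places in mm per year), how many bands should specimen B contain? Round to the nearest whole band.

Specimen A: adjusted count: 344 − 18 + 12 = 338 bands.
Specimen A: with 2 bands per year, 338 / 2 = 169 years.
A: 128.8 mm over 169 years gives 128.8 / 169 ≈ 0.762 mm/yr.
Specimen B: 95.6 mm / 0.762 mm per year = 125.46 years; at 2 bands per year that is 125.46 × 2 ≈ 251 bands.

251 bands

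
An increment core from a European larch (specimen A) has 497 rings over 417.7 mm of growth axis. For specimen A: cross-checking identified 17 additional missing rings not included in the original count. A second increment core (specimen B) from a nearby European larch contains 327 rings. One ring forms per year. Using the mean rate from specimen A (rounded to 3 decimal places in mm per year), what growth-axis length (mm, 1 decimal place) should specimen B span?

265.9 mm

Specimen A: after corrections the count is 497 + 17 = 514 rings.
A: Mean rate = 417.7 mm / 514 years ≈ 0.813 mm per year.
B's length ≈ 0.813 × 327 = 265.9 mm.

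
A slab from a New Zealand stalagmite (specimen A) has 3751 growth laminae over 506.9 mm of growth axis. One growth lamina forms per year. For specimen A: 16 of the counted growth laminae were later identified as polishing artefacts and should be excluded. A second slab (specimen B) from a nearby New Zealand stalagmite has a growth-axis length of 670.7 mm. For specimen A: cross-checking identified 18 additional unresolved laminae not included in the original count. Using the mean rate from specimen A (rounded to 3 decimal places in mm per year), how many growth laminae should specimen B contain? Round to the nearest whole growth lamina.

Specimen A: adjusted count: 3751 − 16 + 18 = 3753 growth laminae.
A: Mean rate = 506.9 mm / 3753 years ≈ 0.135 mm per year.
Specimen B: 670.7 mm / 0.135 mm per year = 4968.15 years ≈ 4968 growth laminae.

4968 growth laminae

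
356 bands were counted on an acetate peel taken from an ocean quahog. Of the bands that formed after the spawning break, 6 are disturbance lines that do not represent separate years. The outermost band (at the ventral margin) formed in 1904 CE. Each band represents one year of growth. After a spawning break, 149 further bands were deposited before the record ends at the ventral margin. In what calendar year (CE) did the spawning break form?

149 bands formed after the spawning break.
Removing the 6 false bands leaves 149 − 6 = 143 true bands beyond the spawning break.
1904 − 143 = 1761 CE.

1761 CE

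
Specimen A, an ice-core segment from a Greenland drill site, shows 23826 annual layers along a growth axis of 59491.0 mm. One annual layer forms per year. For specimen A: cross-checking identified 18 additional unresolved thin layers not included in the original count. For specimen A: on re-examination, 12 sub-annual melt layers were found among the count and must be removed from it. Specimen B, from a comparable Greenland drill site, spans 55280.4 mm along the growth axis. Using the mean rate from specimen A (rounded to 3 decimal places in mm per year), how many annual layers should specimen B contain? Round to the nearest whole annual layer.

22148 annual layers

Specimen A: true annual layer count = 23826 − 12 + 18 = 23832.
A: 59491.0 mm over 23832 years gives 59491.0 / 23832 ≈ 2.496 mm/year.
For B, 55280.4 / 2.496 = 22147.60 years ≈ 22148 annual layers.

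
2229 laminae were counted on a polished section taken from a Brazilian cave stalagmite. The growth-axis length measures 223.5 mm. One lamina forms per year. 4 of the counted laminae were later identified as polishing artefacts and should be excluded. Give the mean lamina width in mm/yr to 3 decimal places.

True lamina count = 2229 − 4 = 2225.
Extension rate ≈ 223.5 / 2225 = 0.100 mm/yr.

0.100 mm/yr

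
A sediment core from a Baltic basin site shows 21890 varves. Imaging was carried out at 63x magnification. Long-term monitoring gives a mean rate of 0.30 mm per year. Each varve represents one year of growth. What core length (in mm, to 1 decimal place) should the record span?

21890 years of growth are recorded.
Predicted length = 0.30 mm/year × 21890 years = 6567.0 mm.

6567.0 mm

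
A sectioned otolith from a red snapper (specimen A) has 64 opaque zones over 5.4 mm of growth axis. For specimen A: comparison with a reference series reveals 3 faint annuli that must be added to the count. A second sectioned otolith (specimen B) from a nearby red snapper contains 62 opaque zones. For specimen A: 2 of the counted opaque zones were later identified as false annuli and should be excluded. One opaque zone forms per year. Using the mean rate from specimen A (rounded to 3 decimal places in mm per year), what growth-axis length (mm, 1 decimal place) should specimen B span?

Specimen A: after corrections the count is 64 − 2 + 3 = 65 opaque zones.
A: Mean rate = 5.4 mm / 65 years ≈ 0.083 mm/yr.
For B, 0.083 mm/year × 62 years = 5.1 mm.

5.1 mm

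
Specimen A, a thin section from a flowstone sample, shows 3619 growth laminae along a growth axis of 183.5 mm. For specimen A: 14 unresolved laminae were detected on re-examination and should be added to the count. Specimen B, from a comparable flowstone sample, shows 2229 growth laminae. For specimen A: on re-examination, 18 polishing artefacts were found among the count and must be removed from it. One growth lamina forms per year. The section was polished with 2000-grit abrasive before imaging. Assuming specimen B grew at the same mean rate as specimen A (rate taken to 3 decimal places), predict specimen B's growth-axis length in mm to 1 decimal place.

Specimen A: correcting the raw count gives 3619 − 18 + 14 = 3615 true growth laminae.
A: Mean rate = 183.5 mm / 3615 years ≈ 0.051 mm per year.
For B, 0.051 mm/year × 2229 years = 113.7 mm.

113.7 mm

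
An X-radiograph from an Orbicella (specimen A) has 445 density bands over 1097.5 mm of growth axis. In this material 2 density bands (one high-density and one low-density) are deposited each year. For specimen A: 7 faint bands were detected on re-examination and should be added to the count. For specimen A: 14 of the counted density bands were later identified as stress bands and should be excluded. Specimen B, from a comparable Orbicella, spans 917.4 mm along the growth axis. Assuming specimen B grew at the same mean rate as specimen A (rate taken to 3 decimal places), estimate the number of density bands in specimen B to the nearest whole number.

Specimen A: true density band count = 445 − 14 + 7 = 438.
Specimen A: 438 density bands at 2 per year is 438 / 2 = 219 years.
A: 1097.5 mm over 219 years gives 1097.5 / 219 ≈ 5.011 mm/yr.
For B, 917.4 / 5.011 = 183.08 years; at 2 density bands per year that is 183.08 × 2 ≈ 366 density bands.

366 density bands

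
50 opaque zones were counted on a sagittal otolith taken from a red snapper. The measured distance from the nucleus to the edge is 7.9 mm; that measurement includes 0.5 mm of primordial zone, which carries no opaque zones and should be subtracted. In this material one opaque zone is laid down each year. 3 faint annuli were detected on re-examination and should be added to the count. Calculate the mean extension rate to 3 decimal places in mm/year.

0.140 mm/year

After corrections the count is 50 + 3 = 53 opaque zones.
Removing the 0.5 mm offcut leaves 7.9 − 0.5 = 7.4 mm.
Mean rate = 7.4 mm / 53 years ≈ 0.140 mm/year.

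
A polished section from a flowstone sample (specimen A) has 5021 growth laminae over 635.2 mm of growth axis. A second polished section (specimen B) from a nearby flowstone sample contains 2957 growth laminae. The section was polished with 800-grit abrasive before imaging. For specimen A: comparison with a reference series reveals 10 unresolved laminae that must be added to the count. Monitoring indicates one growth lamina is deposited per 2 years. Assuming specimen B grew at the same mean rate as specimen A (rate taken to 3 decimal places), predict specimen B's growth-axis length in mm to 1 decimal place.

Specimen A: correcting the raw count gives 5021 + 10 = 5031 true growth laminae.
Specimen A: 5031 growth laminae at 2 years each span 5031 × 2 = 10062 years.
A: Mean rate = 635.2 mm / 10062 years ≈ 0.063 mm per year.
Specimen B: 2957 growth laminae at 2 years each span 2957 × 2 = 5914 years. B's length ≈ 0.063 × 5914 = 372.6 mm.

372.6 mm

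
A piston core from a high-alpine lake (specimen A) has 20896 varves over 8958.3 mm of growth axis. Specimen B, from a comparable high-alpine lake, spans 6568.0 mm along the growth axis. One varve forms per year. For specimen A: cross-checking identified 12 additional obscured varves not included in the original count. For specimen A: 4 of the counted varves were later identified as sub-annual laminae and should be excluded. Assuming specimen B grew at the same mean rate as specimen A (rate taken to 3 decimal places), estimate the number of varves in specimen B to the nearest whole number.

Specimen A: true varve count = 20896 − 4 + 12 = 20904.
A: Mean rate = 8958.3 mm / 20904 years ≈ 0.429 mm/year.
For B, 6568.0 / 0.429 = 15310.02 years ≈ 15310 varves.

15310 varves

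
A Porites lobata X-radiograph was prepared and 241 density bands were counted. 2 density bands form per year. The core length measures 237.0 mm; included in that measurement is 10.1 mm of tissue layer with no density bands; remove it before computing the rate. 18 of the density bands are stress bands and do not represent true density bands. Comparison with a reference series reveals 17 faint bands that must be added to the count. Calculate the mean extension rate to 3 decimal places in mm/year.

1.891 mm/year

True density band count = 241 − 18 + 17 = 240.
With 2 density bands per year, 240 / 2 = 120 years.
The growth record spans 237.0 − 10.1 = 226.9 mm.
226.9 mm over 120 years gives 226.9 / 120 ≈ 1.891 mm/year.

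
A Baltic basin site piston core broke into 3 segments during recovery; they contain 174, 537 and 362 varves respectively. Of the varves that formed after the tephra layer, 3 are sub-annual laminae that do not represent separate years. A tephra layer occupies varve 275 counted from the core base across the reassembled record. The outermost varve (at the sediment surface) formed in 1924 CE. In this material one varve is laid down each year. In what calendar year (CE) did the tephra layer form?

Total varves = 174 + 537 + 362 = 1073.
The tephra layer sits at varve 275 from the core base, so 1073 − 275 = 798 varves formed after it.
Removing the 3 false varves leaves 798 − 3 = 795 true varves beyond the tephra layer.
The varve at the sediment surface is 1924 CE, so the tephra layer dates to 1924 − 795 = 1129 CE.

1129 CE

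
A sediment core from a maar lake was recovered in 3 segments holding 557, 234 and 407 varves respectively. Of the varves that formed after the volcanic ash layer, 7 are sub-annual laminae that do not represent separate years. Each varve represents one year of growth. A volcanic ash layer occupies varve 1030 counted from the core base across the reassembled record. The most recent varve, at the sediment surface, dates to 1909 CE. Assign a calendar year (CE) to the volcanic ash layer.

Total varves = 557 + 234 + 407 = 1198.
The volcanic ash layer sits at varve 1030 from the core base, so 1198 − 1030 = 168 varves formed after it.
Removing the 7 false varves leaves 168 − 7 = 161 true varves beyond the volcanic ash layer.
Counting back 161 years from 1909 CE places the volcanic ash layer in 1909 − 161 = 1748 CE.

1748 CE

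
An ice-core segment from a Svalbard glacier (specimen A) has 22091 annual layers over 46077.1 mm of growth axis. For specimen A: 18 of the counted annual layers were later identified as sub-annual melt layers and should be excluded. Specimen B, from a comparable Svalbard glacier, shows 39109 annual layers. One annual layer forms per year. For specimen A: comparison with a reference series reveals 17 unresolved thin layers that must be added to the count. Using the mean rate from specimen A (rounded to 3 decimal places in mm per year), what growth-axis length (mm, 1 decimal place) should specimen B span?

Specimen A: after corrections the count is 22091 − 18 + 17 = 22090 annual layers.
A: Extension rate ≈ 46077.1 / 22090 = 2.086 mm/year.
B's length ≈ 2.086 × 39109 = 81581.4 mm.

81581.4 mm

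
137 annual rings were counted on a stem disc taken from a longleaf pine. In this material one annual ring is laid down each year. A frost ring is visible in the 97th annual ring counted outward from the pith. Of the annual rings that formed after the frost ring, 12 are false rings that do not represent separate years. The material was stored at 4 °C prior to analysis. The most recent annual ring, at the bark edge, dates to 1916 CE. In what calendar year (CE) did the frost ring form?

1888 CE

Between annual ring 97 and the bark edge there are 137 − 97 = 40 annual rings.
Excluding 12 false annual rings: 40 − 12 = 28.
Counting back 28 years from 1916 CE places the frost ring in 1916 − 28 = 1888 CE.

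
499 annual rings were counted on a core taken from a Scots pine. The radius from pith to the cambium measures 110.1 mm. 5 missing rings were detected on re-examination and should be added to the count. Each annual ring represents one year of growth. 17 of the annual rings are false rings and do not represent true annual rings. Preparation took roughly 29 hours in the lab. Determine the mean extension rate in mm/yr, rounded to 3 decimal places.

0.226 mm/yr

True annual ring count = 499 − 17 + 5 = 487.
110.1 mm over 487 years gives 110.1 / 487 ≈ 0.226 mm/yr.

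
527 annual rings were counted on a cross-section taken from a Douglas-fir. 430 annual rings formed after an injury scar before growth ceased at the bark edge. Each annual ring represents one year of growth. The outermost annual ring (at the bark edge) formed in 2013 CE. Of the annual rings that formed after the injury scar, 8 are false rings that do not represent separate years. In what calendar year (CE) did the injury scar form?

430 annual rings post-date the injury scar.
Excluding 8 false annual rings: 430 − 8 = 422.
2013 − 422 = 1591 CE.

1591 CE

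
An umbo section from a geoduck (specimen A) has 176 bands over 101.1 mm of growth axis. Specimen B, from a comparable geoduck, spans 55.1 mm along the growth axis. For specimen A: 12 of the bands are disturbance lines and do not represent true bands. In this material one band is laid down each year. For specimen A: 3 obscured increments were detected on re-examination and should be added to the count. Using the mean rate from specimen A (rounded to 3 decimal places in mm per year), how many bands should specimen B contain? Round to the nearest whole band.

Specimen A: correcting the raw count gives 176 − 12 + 3 = 167 true bands.
A: Extension rate ≈ 101.1 / 167 = 0.605 mm per year.
Specimen B: 55.1 mm / 0.605 mm per year = 91.07 years ≈ 91 bands.

91 bands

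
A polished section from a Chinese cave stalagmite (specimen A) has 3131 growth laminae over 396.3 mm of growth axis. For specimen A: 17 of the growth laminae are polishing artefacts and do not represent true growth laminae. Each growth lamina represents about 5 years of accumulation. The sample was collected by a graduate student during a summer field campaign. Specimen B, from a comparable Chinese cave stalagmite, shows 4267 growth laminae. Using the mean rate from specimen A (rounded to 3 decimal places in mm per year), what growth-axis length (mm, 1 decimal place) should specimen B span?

533.4 mm

Specimen A: adjusted count: 3131 − 17 = 3114 growth laminae.
Specimen A: at 5 years per growth lamina, 3114 × 5 = 15570 years.
A: Extension rate ≈ 396.3 / 15570 = 0.025 mm/yr.
Specimen B: at 5 years per growth lamina, 4267 × 5 = 21335 years. For B, 0.025 mm/year × 21335 years = 533.4 mm.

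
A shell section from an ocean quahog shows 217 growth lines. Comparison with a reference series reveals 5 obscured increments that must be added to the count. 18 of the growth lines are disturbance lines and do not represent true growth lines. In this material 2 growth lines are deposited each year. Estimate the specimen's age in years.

After corrections the count is 217 − 18 + 5 = 204 growth lines.
204 growth lines at 2 per year is 204 / 2 = 102 years.

102 yr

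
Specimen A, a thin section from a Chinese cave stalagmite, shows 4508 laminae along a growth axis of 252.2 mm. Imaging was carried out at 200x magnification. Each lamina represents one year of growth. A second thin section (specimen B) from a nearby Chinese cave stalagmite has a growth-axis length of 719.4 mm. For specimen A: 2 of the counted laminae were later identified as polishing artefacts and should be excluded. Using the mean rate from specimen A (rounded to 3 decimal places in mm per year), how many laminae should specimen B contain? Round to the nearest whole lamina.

Specimen A: true lamina count = 4508 − 2 = 4506.
A: Mean rate = 252.2 mm / 4506 years ≈ 0.056 mm/yr.
B spans 719.4 / 0.056 = 12846.43 years ≈ 12846 laminae.

12846 laminae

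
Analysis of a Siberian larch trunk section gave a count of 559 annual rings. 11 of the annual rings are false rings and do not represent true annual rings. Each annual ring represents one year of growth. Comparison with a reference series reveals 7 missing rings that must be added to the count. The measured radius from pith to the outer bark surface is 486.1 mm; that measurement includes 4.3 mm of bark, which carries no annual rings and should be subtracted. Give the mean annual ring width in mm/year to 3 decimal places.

0.868 mm/year

Correcting the raw count gives 559 − 11 + 7 = 555 true annual rings.
Net length = 486.1 − 4.3 = 481.8 mm.
Mean rate = 481.8 mm / 555 years ≈ 0.868 mm/year.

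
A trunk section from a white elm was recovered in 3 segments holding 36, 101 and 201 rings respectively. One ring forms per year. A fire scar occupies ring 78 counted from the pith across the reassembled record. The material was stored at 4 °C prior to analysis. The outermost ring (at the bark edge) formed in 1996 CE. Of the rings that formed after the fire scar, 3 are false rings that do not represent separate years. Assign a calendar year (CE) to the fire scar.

Total rings = 36 + 101 + 201 = 338.
The fire scar sits at ring 78 from the pith, so 338 − 78 = 260 rings formed after it.
Removing the 3 false rings leaves 260 − 3 = 257 true rings beyond the fire scar.
Counting back 257 years from 1996 CE places the fire scar in 1996 − 257 = 1739 CE.

1739 CE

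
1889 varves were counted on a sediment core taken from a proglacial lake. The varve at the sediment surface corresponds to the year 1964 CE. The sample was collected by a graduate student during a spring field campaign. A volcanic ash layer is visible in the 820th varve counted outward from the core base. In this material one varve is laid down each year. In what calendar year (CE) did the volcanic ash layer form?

1889 − 820 = 1069 varves lie beyond the volcanic ash layer toward the sediment surface.
1964 − 1069 = 895 CE.

895 CE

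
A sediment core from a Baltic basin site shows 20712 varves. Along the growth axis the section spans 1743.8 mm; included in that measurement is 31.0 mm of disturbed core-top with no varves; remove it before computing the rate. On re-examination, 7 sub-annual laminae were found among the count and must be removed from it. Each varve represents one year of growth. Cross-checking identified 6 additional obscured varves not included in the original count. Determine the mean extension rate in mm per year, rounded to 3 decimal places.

After corrections the count is 20712 − 7 + 6 = 20711 varves.
The growth record spans 1743.8 − 31.0 = 1712.8 mm.
Extension rate ≈ 1712.8 / 20711 = 0.083 mm per year.

0.083 mm per year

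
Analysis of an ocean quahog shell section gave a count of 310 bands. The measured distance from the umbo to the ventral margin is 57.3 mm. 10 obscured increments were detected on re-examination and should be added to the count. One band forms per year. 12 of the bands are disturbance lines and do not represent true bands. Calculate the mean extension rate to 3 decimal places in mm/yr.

Adjusted count: 310 − 12 + 10 = 308 bands.
Extension rate ≈ 57.3 / 308 = 0.186 mm/yr.

0.186 mm/yr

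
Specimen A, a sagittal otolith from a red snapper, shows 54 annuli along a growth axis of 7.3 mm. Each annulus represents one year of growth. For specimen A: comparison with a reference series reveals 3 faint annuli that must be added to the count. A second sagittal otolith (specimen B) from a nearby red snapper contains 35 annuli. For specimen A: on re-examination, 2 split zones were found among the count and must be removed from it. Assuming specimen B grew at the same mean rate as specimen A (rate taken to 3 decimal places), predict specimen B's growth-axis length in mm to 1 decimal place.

Specimen A: adjusted count: 54 − 2 + 3 = 55 annuli.
A: 7.3 mm over 55 years gives 7.3 / 55 ≈ 0.133 mm/year.
Length of B = 0.133 × 35 = 4.7 mm.

4.7 mm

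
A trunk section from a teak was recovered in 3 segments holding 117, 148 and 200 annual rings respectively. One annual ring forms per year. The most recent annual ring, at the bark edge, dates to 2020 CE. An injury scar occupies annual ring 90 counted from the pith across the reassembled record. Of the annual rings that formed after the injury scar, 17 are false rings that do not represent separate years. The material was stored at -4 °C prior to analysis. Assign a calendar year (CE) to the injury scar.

1662 CE

Total annual rings = 117 + 148 + 200 = 465.
The injury scar sits at annual ring 90 from the pith, so 465 − 90 = 375 annual rings formed after it.
375 − 17 false = 358 true annual rings after the injury scar.
Counting back 358 years from 2020 CE places the injury scar in 2020 − 358 = 1662 CE.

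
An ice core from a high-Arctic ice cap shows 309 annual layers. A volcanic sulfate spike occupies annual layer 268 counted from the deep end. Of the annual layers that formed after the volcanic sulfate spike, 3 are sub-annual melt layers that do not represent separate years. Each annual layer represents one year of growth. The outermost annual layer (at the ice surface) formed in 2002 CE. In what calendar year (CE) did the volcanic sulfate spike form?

309 − 268 = 41 annual layers lie beyond the volcanic sulfate spike toward the ice surface.
Removing the 3 false annual layers leaves 41 − 3 = 38 true annual layers beyond the volcanic sulfate spike.
Counting back 38 years from 2002 CE places the volcanic sulfate spike in 2002 − 38 = 1964 CE.

1964 CE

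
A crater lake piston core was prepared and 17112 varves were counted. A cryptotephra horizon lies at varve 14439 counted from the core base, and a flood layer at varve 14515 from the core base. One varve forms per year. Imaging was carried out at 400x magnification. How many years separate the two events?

76 years

Separation: 14515 − 14439 = 76 varves.
That is 76 years at one varve per year.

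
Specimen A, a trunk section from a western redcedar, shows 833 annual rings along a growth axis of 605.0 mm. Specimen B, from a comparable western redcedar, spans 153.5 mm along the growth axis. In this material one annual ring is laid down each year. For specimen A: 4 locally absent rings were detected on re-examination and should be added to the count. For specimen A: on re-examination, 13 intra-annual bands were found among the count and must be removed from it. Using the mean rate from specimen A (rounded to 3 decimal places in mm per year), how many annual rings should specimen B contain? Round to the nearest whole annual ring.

209 annual rings

Specimen A: true annual ring count = 833 − 13 + 4 = 824.
A: Extension rate ≈ 605.0 / 824 = 0.734 mm per year.
Specimen B: 153.5 mm / 0.734 mm per year = 209.13 years ≈ 209 annual rings.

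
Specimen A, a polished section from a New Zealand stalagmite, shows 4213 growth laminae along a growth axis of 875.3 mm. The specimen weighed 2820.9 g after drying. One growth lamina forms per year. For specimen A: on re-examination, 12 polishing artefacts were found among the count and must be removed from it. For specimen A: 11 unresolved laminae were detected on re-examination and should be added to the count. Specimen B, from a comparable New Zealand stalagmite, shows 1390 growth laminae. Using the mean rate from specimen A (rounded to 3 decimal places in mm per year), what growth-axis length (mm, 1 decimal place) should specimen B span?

Specimen A: after corrections the count is 4213 − 12 + 11 = 4212 growth laminae.
A: Mean rate = 875.3 mm / 4212 years ≈ 0.208 mm per year.
Length of B = 0.208 × 1390 = 289.1 mm.

289.1 mm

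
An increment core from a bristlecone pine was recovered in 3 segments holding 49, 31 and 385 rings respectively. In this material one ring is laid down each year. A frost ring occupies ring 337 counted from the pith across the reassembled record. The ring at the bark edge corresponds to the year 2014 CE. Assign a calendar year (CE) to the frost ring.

1886 CE

Total rings = 49 + 31 + 385 = 465.
Between ring 337 and the bark edge there are 465 − 337 = 128 rings.
The ring at the bark edge is 2014 CE, so the frost ring dates to 2014 − 128 = 1886 CE.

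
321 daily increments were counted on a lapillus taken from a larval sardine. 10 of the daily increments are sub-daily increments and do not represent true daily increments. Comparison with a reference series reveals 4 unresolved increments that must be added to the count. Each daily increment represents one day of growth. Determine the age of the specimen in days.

Adjusted count: 321 − 10 + 4 = 315 daily increments.
At one daily increment per day, that is 315 days.

315 d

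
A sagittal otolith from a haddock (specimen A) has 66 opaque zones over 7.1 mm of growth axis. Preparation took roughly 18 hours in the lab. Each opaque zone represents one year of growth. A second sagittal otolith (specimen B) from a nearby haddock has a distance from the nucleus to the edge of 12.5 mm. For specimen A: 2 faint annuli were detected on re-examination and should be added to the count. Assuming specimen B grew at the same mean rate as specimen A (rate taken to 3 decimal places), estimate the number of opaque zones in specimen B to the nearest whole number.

Specimen A: correcting the raw count gives 66 + 2 = 68 true opaque zones.
A: 7.1 mm over 68 years gives 7.1 / 68 ≈ 0.104 mm/year.
Specimen B: 12.5 mm / 0.104 mm per year = 120.19 years ≈ 120 opaque zones.

120 opaque zones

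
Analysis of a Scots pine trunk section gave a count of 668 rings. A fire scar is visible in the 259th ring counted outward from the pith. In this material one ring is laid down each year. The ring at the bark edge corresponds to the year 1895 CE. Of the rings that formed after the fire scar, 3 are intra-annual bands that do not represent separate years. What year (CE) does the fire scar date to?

668 − 259 = 409 rings lie beyond the fire scar toward the bark edge.
Removing the 3 false rings leaves 409 − 3 = 406 true rings beyond the fire scar.
Counting back 406 years from 1895 CE places the fire scar in 1895 − 406 = 1489 CE.

1489 CE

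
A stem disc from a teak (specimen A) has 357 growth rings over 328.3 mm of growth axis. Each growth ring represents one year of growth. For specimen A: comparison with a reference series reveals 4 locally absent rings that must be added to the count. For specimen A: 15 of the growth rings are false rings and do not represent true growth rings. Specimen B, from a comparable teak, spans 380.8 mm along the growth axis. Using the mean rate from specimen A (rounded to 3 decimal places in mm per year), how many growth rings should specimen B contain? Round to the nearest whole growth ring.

401 growth rings

Specimen A: true growth ring count = 357 − 15 + 4 = 346.
A: Extension rate ≈ 328.3 / 346 = 0.949 mm per year.
B spans 380.8 / 0.949 = 401.26 years ≈ 401 growth rings.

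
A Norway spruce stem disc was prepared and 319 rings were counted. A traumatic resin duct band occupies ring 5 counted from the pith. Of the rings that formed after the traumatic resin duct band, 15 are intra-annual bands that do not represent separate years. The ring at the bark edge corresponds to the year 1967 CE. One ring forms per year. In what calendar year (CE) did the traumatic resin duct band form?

Between ring 5 and the bark edge there are 319 − 5 = 314 rings.
Removing the 15 false rings leaves 314 − 15 = 299 true rings beyond the traumatic resin duct band.
1967 − 299 = 1668 CE.

1668 CE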